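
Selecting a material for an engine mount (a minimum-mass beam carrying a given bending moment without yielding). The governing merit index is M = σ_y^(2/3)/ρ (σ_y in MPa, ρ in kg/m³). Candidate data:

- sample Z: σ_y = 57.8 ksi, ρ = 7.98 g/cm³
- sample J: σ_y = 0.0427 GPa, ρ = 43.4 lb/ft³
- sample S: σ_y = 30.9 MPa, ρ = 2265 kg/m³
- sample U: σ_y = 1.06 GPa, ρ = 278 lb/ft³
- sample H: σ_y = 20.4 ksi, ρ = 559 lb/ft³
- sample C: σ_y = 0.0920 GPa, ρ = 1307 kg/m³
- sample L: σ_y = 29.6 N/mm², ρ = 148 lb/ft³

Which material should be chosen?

Convert each candidate to consistent units, then evaluate M:
  sample Z: σ_y = 398.5 MPa, ρ = 7980 kg/m³
  sample J: σ_y = 42.70 MPa, ρ = 695.2 kg/m³
  sample S: σ_y = 30.90 MPa, ρ = 2265 kg/m³
  sample U: σ_y = 1060 MPa, ρ = 4453 kg/m³
  sample H: σ_y = 140.7 MPa, ρ = 8954 kg/m³
  sample C: σ_y = 92.00 MPa, ρ = 1307 kg/m³
  sample L: σ_y = 29.60 MPa, ρ = 2371 kg/m³
  sample U: M = 23.3×10⁻³
  sample J: M = 17.6×10⁻³
  sample C: M = 15.6×10⁻³
  sample Z: M = 6.79×10⁻³
  sample S: M = 4.35×10⁻³
  sample L: M = 4.04×10⁻³
  sample H: M = 3.02×10⁻³
Sample U has the largest M.

sample U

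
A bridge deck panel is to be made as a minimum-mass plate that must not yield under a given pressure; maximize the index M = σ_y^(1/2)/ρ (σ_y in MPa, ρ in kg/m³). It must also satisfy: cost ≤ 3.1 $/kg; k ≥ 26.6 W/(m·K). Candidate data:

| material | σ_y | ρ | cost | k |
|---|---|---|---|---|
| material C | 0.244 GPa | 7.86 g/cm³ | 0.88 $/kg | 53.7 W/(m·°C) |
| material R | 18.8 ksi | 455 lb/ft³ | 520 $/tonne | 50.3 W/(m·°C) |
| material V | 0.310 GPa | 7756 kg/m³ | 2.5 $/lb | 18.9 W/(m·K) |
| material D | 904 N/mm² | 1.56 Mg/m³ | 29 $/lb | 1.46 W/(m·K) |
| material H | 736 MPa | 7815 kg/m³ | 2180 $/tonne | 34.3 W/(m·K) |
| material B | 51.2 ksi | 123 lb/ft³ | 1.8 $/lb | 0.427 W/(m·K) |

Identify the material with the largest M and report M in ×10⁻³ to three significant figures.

Screen on constraints: cost ≤ 3.1 $/kg; k ≥ 26.6 W/(m·K). Survivors: material C, material R, material H.
After converting to SI:
  material C: σ_y = 244.0 MPa, ρ = 7860 kg/m³
  material R: σ_y = 129.6 MPa, ρ = 7288 kg/m³
  material H: σ_y = 736.0 MPa, ρ = 7815 kg/m³
  material H: M = 3.47×10⁻³
  material C: M = 1.99×10⁻³
  material R: M = 1.56×10⁻³
Material H has the largest M.

material H, M = 3.47×10⁻³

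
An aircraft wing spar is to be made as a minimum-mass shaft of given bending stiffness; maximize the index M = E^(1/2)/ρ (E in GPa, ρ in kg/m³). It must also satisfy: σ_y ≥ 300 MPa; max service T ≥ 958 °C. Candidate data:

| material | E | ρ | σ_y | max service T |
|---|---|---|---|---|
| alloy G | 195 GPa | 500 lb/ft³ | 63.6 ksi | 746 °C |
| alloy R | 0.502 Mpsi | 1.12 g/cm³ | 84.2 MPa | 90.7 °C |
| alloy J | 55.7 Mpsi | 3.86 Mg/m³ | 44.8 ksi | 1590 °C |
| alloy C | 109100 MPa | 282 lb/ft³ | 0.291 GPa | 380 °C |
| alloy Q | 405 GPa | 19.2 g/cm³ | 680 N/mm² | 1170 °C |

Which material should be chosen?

Screen on constraints: σ_y ≥ 300 MPa; max service T ≥ 958 °C. Survivors: alloy J, alloy Q.
After converting to SI:
  alloy J: E = 384.0 GPa, ρ = 3860 kg/m³
  alloy Q: E = 405.0 GPa, ρ = 19200 kg/m³
  alloy J: M = 5.08×10⁻³
  alloy Q: M = 1.05×10⁻³
Highest index: alloy J.

alloy J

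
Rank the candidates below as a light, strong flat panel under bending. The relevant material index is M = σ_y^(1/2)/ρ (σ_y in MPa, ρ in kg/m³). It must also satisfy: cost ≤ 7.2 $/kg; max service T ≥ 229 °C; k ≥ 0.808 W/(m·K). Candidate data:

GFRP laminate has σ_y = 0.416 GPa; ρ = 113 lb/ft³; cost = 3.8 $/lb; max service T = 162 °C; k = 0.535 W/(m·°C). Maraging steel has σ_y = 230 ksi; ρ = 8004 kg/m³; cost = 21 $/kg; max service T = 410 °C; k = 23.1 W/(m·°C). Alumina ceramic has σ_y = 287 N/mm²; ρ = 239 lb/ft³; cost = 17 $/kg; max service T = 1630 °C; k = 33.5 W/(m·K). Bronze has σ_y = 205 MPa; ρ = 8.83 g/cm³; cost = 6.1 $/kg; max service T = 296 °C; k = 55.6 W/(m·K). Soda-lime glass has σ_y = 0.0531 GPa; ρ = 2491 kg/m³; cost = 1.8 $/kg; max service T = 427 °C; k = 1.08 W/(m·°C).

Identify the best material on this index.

Screen on constraints: cost ≤ 7.2 $/kg; max service T ≥ 229 °C; k ≥ 0.808 W/(m·K). Survivors: bronze, soda-lime glass.
In SI units:
  bronze: σ_y = 205.0 MPa, ρ = 8830 kg/m³
  soda-lime glass: σ_y = 53.10 MPa, ρ = 2491 kg/m³
  soda-lime glass: M = 2.93×10⁻³
  bronze: M = 1.62×10⁻³
Soda-lime glass ranks first.

soda-lime glass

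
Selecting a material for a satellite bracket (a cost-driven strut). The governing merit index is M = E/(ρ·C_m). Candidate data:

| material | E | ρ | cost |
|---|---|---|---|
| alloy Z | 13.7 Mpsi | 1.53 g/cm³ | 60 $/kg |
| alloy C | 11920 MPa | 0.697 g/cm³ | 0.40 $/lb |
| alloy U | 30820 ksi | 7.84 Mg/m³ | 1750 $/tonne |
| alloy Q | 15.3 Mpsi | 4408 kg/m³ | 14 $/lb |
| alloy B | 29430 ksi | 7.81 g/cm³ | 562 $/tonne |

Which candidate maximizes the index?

alloy B

Putting every candidate on a common basis:
  alloy Z: E = 94.46 GPa, ρ = 1530 kg/m³, cost = 60.00 $/kg
  alloy C: E = 11.92 GPa, ρ = 697.0 kg/m³, cost = 0.8818 $/kg
  alloy U: E = 212.5 GPa, ρ = 7840 kg/m³, cost = 1.750 $/kg
  alloy Q: E = 105.5 GPa, ρ = 4408 kg/m³, cost = 30.86 $/kg
  alloy B: E = 202.9 GPa, ρ = 7810 kg/m³, cost = 0.5620 $/kg
  alloy B: M = 46.2 MN·m per $
  alloy C: M = 19.4 MN·m per $
  alloy U: M = 15.5 MN·m per $
  alloy Z: M = 1.03 MN·m per $
  alloy Q: M = 0.775 MN·m per $
Alloy B has the largest M.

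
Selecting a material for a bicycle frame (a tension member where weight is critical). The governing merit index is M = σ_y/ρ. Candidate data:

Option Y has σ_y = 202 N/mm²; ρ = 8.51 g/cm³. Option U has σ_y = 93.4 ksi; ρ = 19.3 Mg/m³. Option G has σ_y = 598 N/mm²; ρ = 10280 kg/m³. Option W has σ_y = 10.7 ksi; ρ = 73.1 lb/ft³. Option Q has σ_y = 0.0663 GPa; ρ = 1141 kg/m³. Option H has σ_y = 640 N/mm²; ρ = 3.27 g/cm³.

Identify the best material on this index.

Normalizing units and computing the index:
  option Y: σ_y = 202.0 MPa, ρ = 8510 kg/m³
  option U: σ_y = 644.0 MPa, ρ = 19300 kg/m³
  option G: σ_y = 598.0 MPa, ρ = 10280 kg/m³
  option W: σ_y = 73.77 MPa, ρ = 1171 kg/m³
  option Q: σ_y = 66.30 MPa, ρ = 1141 kg/m³
  option H: σ_y = 640.0 MPa, ρ = 3270 kg/m³
  option H: M = 196 kN·m/kg
  option W: M = 63.0 kN·m/kg
  option G: M = 58.2 kN·m/kg
  option Q: M = 58.1 kN·m/kg
  option U: M = 33.4 kN·m/kg
  option Y: M = 23.7 kN·m/kg
Option H ranks first.

option H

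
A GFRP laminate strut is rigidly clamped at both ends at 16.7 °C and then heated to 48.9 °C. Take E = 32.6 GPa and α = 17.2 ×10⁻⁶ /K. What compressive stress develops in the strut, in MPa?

ΔT = 32.20 K. Constrained thermal stress σ = E·α·ΔT = 32.60×10³ MPa × 17.2×10⁻⁶ × 32.20 = 18.1 MPa (compressive).

18.1 MPa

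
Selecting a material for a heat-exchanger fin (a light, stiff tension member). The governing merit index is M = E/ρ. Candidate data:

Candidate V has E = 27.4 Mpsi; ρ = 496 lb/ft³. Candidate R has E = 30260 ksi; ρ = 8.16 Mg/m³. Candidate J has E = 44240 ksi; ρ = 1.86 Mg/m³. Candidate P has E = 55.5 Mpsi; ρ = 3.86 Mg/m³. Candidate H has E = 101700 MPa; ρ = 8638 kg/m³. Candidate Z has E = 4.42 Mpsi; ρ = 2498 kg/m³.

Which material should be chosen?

In SI units:
  candidate V: E = 188.9 GPa, ρ = 7945 kg/m³
  candidate R: E = 208.6 GPa, ρ = 8160 kg/m³
  candidate J: E = 305.0 GPa, ρ = 1860 kg/m³
  candidate P: E = 382.7 GPa, ρ = 3860 kg/m³
  candidate H: E = 101.7 GPa, ρ = 8638 kg/m³
  candidate Z: E = 30.47 GPa, ρ = 2498 kg/m³
  candidate J: M = 164 MN·m/kg
  candidate P: M = 99.1 MN·m/kg
  candidate R: M = 25.6 MN·m/kg
  candidate V: M = 23.8 MN·m/kg
  candidate Z: M = 12.2 MN·m/kg
  candidate H: M = 11.8 MN·m/kg
Candidate J has the largest M.

candidate J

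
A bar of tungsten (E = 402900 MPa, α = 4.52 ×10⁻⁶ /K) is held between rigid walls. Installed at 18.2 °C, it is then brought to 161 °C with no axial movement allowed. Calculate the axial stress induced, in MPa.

E = 402900 MPa = 402.9 GPa.
ΔT = 142.8 K. Constrained thermal stress σ = E·α·ΔT = 402.9×10³ MPa × 4.52×10⁻⁶ × 142.8 = 260 MPa (compressive).

260 MPa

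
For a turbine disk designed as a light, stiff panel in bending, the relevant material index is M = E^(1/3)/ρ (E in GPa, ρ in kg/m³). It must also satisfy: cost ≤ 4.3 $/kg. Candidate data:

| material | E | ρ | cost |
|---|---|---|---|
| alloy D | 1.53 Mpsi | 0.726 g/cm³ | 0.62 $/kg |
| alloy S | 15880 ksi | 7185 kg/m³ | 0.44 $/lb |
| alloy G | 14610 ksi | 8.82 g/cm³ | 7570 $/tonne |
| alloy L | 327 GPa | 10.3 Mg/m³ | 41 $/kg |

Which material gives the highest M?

Screen on constraints: cost ≤ 4.3 $/kg. Survivors: alloy D, alloy S.
In SI units:
  alloy D: E = 10.55 GPa, ρ = 726.0 kg/m³
  alloy S: E = 109.5 GPa, ρ = 7185 kg/m³
  alloy D: M = 3.02×10⁻³
  alloy S: M = 0.666×10⁻³
The maximum is for alloy D.

alloy D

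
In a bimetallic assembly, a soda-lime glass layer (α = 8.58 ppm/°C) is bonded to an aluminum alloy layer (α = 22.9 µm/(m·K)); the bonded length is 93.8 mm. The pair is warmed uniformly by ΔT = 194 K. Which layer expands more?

α(soda-lime glass) = 8.58×10⁻⁶/K vs α(aluminum alloy) = 22.9×10⁻⁶/K.
Higher α expands more for the same ΔT: aluminum alloy.

aluminum alloy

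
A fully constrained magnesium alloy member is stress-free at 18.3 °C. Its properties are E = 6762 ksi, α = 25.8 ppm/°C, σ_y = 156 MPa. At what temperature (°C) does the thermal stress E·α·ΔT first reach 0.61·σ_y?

E = 6762 ksi = 46.62 GPa.
E·α·ΔT = 95.16 MPa ⇒ ΔT = 95.16 / (46.62×10³ × 25.8×10⁻⁶) = 79.11 K.
T = 18.3 + 79.11 = 97.41 °C.

97.4 °C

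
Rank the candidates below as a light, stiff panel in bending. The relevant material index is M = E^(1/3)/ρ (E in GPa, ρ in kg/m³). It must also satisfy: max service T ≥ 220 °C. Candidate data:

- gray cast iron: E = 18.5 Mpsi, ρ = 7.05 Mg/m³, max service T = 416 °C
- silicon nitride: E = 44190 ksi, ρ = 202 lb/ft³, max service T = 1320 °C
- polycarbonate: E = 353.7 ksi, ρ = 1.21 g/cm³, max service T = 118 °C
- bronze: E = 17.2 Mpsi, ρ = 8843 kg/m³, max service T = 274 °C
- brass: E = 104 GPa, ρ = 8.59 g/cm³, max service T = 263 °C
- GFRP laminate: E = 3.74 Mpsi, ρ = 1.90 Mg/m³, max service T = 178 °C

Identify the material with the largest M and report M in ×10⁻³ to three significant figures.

Screen on constraints: max service T ≥ 220 °C. Survivors: gray cast iron, silicon nitride, bronze, brass.
Normalizing units and computing the index:
  gray cast iron: E = 127.6 GPa, ρ = 7050 kg/m³
  silicon nitride: E = 304.7 GPa, ρ = 3236 kg/m³
  bronze: E = 118.6 GPa, ρ = 8843 kg/m³
  brass: E = 104.0 GPa, ρ = 8590 kg/m³
  silicon nitride: M = 2.08×10⁻³
  gray cast iron: M = 0.714×10⁻³
  bronze: M = 0.556×10⁻³
  brass: M = 0.547×10⁻³
Silicon nitride has the largest M.

silicon nitride, M = 2.08×10⁻³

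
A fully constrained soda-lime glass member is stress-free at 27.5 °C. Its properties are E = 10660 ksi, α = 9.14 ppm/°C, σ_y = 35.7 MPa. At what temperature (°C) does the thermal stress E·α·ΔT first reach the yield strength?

E = 10660 ksi = 73.50 GPa.
E·α·ΔT = 35.70 MPa ⇒ ΔT = 35.70 / (73.50×10³ × 9.14×10⁻⁶) = 53.14 K.
T = 27.5 + 53.14 = 80.64 °C.

80.6 °C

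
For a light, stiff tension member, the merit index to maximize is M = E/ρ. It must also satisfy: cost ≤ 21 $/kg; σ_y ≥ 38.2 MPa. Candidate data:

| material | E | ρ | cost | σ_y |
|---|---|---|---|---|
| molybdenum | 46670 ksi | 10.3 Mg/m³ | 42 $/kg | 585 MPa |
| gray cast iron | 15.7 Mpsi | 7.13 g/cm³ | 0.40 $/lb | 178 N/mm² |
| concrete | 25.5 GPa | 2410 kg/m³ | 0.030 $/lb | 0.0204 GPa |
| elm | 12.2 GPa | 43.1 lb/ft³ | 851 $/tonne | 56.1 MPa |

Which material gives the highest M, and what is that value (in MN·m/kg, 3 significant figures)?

Screen on constraints: cost ≤ 21 $/kg; σ_y ≥ 38.2 MPa. Survivors: gray cast iron, elm.
Convert each candidate to consistent units, then evaluate M:
  gray cast iron: E = 108.2 GPa, ρ = 7130 kg/m³
  elm: E = 12.20 GPa, ρ = 690.4 kg/m³
  elm: M = 17.7 MN·m/kg
  gray cast iron: M = 15.2 MN·m/kg
The maximum is for elm.

elm, M = 17.7 MN·m/kg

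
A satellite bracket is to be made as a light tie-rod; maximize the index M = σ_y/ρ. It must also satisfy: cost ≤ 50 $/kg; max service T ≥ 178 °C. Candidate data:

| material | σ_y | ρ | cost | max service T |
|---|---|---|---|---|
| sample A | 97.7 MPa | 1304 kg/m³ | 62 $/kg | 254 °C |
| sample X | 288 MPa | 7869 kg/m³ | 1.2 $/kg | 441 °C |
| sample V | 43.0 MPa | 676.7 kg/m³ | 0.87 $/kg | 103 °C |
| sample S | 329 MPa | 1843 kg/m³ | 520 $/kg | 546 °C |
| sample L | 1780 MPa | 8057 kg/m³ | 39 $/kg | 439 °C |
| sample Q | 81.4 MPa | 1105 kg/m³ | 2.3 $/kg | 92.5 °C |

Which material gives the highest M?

sample L

Screen on constraints: cost ≤ 50 $/kg; max service T ≥ 178 °C. Survivors: sample X, sample L.
Per-candidate index values:
  sample L: M = 221 kN·m/kg
  sample X: M = 36.6 kN·m/kg
Sample L has the largest M.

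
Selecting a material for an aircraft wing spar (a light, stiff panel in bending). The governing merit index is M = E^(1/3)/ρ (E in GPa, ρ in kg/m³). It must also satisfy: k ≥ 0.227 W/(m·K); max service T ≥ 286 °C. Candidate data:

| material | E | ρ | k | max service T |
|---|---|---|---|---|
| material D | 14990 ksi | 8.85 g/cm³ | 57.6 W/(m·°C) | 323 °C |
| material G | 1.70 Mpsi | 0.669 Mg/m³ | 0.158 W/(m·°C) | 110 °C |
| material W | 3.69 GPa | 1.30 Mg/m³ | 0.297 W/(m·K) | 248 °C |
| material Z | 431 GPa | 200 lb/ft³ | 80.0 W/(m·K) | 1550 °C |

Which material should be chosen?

material Z

Screen on constraints: k ≥ 0.227 W/(m·K); max service T ≥ 286 °C. Survivors: material D, material Z.
Normalizing units and computing the index:
  material D: E = 103.4 GPa, ρ = 8850 kg/m³
  material Z: E = 431.0 GPa, ρ = 3204 kg/m³
  material Z: M = 2.36×10⁻³
  material D: M = 0.530×10⁻³
Material Z has the largest M.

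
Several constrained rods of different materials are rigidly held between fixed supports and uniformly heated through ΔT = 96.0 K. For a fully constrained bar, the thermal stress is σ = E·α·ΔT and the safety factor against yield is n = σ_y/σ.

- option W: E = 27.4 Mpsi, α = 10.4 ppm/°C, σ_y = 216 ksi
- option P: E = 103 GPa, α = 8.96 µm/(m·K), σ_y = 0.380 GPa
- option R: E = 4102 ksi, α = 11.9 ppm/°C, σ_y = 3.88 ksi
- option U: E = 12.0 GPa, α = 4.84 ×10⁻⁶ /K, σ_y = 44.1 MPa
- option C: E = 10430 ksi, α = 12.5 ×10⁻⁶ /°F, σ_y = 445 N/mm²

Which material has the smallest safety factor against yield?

Converting E to GPa, α to ×10⁻⁶/K, σ_y to MPa, then σ and n for each:
  option W: E = 188.9, α = 10.4, σ_y = 1489 → σ = 189 MPa, n = 7.90
  option P: E = 103.0, α = 8.96, σ_y = 380.0 → σ = 88.6 MPa, n = 4.29
  option R: E = 28.28, α = 11.9, σ_y = 26.75 → σ = 32.3 MPa, n = 0.828
  option U: E = 12.00, α = 4.84, σ_y = 44.10 → σ = 5.58 MPa, n = 7.91
  option C: E = 71.91, α = 22.5, σ_y = 445.0 → σ = 155 MPa, n = 2.86
Option R has the lowest safety factor, n = 0.828.

option R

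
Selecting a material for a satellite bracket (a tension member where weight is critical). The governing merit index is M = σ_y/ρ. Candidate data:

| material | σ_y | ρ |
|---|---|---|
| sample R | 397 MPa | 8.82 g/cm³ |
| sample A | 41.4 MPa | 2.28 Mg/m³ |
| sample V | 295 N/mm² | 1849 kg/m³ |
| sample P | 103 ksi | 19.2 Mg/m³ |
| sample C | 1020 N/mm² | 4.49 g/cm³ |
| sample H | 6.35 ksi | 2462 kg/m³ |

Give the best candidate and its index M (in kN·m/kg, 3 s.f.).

sample C, M = 227 kN·m/kg

After converting to SI:
  sample R: σ_y = 397.0 MPa, ρ = 8820 kg/m³
  sample A: σ_y = 41.40 MPa, ρ = 2280 kg/m³
  sample V: σ_y = 295.0 MPa, ρ = 1849 kg/m³
  sample P: σ_y = 710.2 MPa, ρ = 19200 kg/m³
  sample C: σ_y = 1020 MPa, ρ = 4490 kg/m³
  sample H: σ_y = 43.78 MPa, ρ = 2462 kg/m³
  sample C: M = 227 kN·m/kg
  sample V: M = 160 kN·m/kg
  sample R: M = 45.0 kN·m/kg
  sample P: M = 37.0 kN·m/kg
  sample A: M = 18.2 kN·m/kg
  sample H: M = 17.8 kN·m/kg
Sample C has the largest M.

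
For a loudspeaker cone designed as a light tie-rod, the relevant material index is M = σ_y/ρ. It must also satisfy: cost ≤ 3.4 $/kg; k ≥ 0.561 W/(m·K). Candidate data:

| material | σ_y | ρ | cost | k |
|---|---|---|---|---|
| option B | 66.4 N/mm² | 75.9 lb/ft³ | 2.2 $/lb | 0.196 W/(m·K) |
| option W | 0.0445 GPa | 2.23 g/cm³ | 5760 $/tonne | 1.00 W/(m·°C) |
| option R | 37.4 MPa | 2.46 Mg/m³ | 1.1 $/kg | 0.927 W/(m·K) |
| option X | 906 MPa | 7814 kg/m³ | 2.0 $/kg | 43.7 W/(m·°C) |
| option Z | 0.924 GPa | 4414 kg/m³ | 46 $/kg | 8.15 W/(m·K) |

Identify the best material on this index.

option X

Screen on constraints: cost ≤ 3.4 $/kg; k ≥ 0.561 W/(m·K). Survivors: option R, option X.
Convert each candidate to consistent units, then evaluate M:
  option R: σ_y = 37.40 MPa, ρ = 2460 kg/m³
  option X: σ_y = 906.0 MPa, ρ = 7814 kg/m³
  option X: M = 116 kN·m/kg
  option R: M = 15.2 kN·m/kg
Highest index: option X.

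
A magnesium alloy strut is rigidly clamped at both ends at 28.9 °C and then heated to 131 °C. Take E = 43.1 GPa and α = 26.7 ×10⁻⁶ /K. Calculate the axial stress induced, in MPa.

117 MPa

ΔT = 102.1 K. Constrained thermal stress σ = E·α·ΔT = 43.10×10³ MPa × 26.7×10⁻⁶ × 102.1 = 117 MPa (compressive).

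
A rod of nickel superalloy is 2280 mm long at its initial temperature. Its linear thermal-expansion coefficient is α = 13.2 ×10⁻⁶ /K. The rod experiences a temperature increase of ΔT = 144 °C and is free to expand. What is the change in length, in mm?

4.33 mm

ΔL = α·L₀·ΔT = 13.2×10⁻⁶ × 2280 mm × 144.0 K = 4.33 mm.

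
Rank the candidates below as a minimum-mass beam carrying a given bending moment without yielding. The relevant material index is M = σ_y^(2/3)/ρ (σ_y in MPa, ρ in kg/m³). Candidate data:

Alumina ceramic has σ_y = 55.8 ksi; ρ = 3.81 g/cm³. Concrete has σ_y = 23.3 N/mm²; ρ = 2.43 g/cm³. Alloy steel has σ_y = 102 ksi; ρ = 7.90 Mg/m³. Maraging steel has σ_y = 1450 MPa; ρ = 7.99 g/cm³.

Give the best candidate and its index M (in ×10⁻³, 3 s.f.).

maraging steel, M = 16.0×10⁻³

Putting every candidate on a common basis:
  alumina ceramic: σ_y = 384.7 MPa, ρ = 3810 kg/m³
  concrete: σ_y = 23.30 MPa, ρ = 2430 kg/m³
  alloy steel: σ_y = 703.3 MPa, ρ = 7900 kg/m³
  maraging steel: σ_y = 1450 MPa, ρ = 7990 kg/m³
  maraging steel: M = 16.0×10⁻³
  alumina ceramic: M = 13.9×10⁻³
  alloy steel: M = 10.0×10⁻³
  concrete: M = 3.36×10⁻³
Maraging steel ranks first.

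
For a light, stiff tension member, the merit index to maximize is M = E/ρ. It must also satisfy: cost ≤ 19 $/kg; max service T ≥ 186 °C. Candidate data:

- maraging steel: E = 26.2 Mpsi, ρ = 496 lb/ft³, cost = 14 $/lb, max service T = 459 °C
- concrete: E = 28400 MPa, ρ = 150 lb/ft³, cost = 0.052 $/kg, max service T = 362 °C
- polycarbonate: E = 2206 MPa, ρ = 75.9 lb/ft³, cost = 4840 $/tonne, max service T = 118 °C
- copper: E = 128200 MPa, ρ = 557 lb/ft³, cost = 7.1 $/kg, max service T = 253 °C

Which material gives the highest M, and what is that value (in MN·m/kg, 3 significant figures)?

Screen on constraints: cost ≤ 19 $/kg; max service T ≥ 186 °C. Survivors: concrete, copper.
Normalizing units and computing the index:
  concrete: E = 28.40 GPa, ρ = 2403 kg/m³
  copper: E = 128.2 GPa, ρ = 8922 kg/m³
  copper: M = 14.4 MN·m/kg
  concrete: M = 11.8 MN·m/kg
The maximum is for copper.

copper, M = 14.4 MN·m/kg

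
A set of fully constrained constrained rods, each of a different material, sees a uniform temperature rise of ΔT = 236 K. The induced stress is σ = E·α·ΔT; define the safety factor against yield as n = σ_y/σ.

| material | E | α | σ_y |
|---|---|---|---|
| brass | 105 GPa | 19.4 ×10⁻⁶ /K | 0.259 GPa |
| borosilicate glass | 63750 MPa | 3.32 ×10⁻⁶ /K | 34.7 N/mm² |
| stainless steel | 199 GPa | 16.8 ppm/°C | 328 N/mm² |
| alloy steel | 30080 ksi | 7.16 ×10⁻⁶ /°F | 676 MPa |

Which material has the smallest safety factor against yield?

In consistent units (E in GPa, α in ×10⁻⁶/K, σ_y in MPa):
  brass: E = 105.0, α = 19.4, σ_y = 259.0 → σ = 481 MPa, n = 0.539
  borosilicate glass: E = 63.75, α = 3.32, σ_y = 34.70 → σ = 49.9 MPa, n = 0.695
  stainless steel: E = 199.0, α = 16.8, σ_y = 328.0 → σ = 789 MPa, n = 0.416
  alloy steel: E = 207.4, α = 12.9, σ_y = 676.0 → σ = 631 MPa, n = 1.07
Stainless steel has the lowest safety factor, n = 0.416.

stainless steel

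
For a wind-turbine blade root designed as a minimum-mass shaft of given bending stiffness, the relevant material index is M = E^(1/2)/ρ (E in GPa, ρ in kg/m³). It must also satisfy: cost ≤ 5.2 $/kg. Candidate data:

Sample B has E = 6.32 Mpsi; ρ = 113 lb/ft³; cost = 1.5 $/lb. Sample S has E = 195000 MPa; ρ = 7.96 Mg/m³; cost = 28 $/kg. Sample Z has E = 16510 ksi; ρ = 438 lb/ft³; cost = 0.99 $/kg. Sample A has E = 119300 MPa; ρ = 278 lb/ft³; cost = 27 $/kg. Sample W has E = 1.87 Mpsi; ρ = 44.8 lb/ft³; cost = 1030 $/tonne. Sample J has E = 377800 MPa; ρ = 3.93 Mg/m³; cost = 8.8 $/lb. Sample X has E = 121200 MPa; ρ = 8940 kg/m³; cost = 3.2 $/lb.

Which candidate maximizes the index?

sample W

Screen on constraints: cost ≤ 5.2 $/kg. Survivors: sample B, sample Z, sample W.
Putting every candidate on a common basis:
  sample B: E = 43.57 GPa, ρ = 1810 kg/m³
  sample Z: E = 113.8 GPa, ρ = 7016 kg/m³
  sample W: E = 12.89 GPa, ρ = 717.6 kg/m³
  sample W: M = 5.00×10⁻³
  sample B: M = 3.65×10⁻³
  sample Z: M = 1.52×10⁻³
Highest index: sample W.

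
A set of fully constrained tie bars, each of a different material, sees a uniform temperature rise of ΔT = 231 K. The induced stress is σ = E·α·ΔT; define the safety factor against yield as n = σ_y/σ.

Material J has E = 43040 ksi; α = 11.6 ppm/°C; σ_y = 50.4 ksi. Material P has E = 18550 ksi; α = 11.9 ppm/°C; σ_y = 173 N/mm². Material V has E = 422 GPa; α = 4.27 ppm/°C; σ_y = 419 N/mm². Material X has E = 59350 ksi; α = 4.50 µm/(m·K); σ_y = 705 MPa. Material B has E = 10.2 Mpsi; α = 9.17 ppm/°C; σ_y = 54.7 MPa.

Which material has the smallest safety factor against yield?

material B

In consistent units (E in GPa, α in ×10⁻⁶/K, σ_y in MPa):
  material J: E = 296.8, α = 11.6, σ_y = 347.5 → σ = 795 MPa, n = 0.437
  material P: E = 127.9, α = 11.9, σ_y = 173.0 → σ = 352 MPa, n = 0.492
  material V: E = 422.0, α = 4.27, σ_y = 419.0 → σ = 416 MPa, n = 1.01
  material X: E = 409.2, α = 4.50, σ_y = 705.0 → σ = 425 MPa, n = 1.66
  material B: E = 70.33, α = 9.17, σ_y = 54.70 → σ = 149 MPa, n = 0.367
Material B has the lowest safety factor, n = 0.367.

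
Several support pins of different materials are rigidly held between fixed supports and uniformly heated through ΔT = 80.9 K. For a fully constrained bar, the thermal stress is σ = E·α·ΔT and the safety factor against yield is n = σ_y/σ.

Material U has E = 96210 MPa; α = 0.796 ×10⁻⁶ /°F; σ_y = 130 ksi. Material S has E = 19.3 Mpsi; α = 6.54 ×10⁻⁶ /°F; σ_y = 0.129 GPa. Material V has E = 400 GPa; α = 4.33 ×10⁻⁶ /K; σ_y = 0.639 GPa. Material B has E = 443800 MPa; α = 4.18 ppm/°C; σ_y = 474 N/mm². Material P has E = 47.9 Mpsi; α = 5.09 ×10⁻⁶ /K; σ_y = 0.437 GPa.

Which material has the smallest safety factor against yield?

material S

Converting E to GPa, α to ×10⁻⁶/K, σ_y to MPa, then σ and n for each:
  material U: E = 96.21, α = 1.43, σ_y = 896.3 → σ = 11.2 MPa, n = 80.4
  material S: E = 133.1, α = 11.8, σ_y = 129.0 → σ = 127 MPa, n = 1.02
  material V: E = 400.0, α = 4.33, σ_y = 639.0 → σ = 140 MPa, n = 4.56
  material B: E = 443.8, α = 4.18, σ_y = 474.0 → σ = 150 MPa, n = 3.16
  material P: E = 330.3, α = 5.09, σ_y = 437.0 → σ = 136 MPa, n = 3.21
Material S has the lowest safety factor, n = 1.02.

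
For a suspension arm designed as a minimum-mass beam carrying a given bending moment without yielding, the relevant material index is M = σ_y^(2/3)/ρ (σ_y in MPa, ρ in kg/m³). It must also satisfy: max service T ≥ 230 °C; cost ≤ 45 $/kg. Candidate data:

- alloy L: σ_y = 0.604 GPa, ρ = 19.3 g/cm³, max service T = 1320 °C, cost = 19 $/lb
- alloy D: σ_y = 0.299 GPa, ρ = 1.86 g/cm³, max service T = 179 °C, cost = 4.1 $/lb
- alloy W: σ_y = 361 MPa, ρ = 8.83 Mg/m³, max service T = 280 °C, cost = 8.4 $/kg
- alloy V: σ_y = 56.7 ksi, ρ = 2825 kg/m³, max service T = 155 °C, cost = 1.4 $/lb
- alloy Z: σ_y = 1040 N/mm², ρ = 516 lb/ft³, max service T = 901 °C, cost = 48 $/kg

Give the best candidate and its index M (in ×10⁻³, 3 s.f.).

alloy W, M = 5.74×10⁻³

Screen on constraints: max service T ≥ 230 °C; cost ≤ 45 $/kg. Survivors: alloy L, alloy W.
After converting to SI:
  alloy L: σ_y = 604.0 MPa, ρ = 19300 kg/m³
  alloy W: σ_y = 361.0 MPa, ρ = 8830 kg/m³
  alloy W: M = 5.74×10⁻³
  alloy L: M = 3.70×10⁻³
Highest index: alloy W.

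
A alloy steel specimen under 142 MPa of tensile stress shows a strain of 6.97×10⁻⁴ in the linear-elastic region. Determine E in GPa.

E = σ/ε = 142 MPa / 6.97×10⁻⁴ = 203700 MPa = 204 GPa.

204 GPa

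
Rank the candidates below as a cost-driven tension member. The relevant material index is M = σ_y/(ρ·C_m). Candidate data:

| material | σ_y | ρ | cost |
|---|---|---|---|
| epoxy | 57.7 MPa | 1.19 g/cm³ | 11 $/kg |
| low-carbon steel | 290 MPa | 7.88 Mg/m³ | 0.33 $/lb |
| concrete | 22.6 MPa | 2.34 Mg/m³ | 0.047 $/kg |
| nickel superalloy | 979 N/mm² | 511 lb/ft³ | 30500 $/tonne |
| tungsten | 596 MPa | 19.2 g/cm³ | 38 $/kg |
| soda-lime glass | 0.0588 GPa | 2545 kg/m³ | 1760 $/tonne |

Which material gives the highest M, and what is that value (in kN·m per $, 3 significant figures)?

concrete, M = 205 kN·m per $

Normalizing units and computing the index:
  epoxy: σ_y = 57.70 MPa, ρ = 1190 kg/m³, cost = 11.00 $/kg
  low-carbon steel: σ_y = 290.0 MPa, ρ = 7880 kg/m³, cost = 0.7275 $/kg
  concrete: σ_y = 22.60 MPa, ρ = 2340 kg/m³, cost = 0.04700 $/kg
  nickel superalloy: σ_y = 979.0 MPa, ρ = 8185 kg/m³, cost = 30.50 $/kg
  tungsten: σ_y = 596.0 MPa, ρ = 19200 kg/m³, cost = 38.00 $/kg
  soda-lime glass: σ_y = 58.80 MPa, ρ = 2545 kg/m³, cost = 1.760 $/kg
  concrete: M = 205 kN·m per $
  low-carbon steel: M = 50.6 kN·m per $
  soda-lime glass: M = 13.1 kN·m per $
  epoxy: M = 4.41 kN·m per $
  nickel superalloy: M = 3.92 kN·m per $
  tungsten: M = 0.817 kN·m per $
Highest index: concrete.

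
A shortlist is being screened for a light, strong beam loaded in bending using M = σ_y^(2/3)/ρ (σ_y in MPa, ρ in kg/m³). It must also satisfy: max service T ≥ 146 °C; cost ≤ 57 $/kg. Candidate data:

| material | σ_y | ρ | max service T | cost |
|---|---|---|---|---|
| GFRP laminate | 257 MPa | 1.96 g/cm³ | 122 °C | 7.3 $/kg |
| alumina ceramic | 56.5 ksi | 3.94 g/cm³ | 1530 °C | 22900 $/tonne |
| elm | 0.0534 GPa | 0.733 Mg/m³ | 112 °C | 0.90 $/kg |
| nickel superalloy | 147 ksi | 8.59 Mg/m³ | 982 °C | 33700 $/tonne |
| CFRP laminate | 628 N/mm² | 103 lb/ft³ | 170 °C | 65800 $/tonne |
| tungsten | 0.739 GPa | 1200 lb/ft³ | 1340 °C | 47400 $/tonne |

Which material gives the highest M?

Screen on constraints: max service T ≥ 146 °C; cost ≤ 57 $/kg. Survivors: alumina ceramic, nickel superalloy, tungsten.
Normalizing units and computing the index:
  alumina ceramic: σ_y = 389.6 MPa, ρ = 3940 kg/m³
  nickel superalloy: σ_y = 1014 MPa, ρ = 8590 kg/m³
  tungsten: σ_y = 739.0 MPa, ρ = 19220 kg/m³
  alumina ceramic: M = 13.5×10⁻³
  nickel superalloy: M = 11.7×10⁻³
  tungsten: M = 4.25×10⁻³
Alumina ceramic has the largest M.

alumina ceramic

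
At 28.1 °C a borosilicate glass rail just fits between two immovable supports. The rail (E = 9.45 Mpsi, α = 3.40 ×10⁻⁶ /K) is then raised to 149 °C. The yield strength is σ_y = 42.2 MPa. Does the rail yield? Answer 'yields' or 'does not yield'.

E = 9.45 Mpsi = 65.16 GPa.
ΔT = 120.9 K. Constrained thermal stress σ = E·α·ΔT = 65.16×10³ MPa × 3.40×10⁻⁶ × 120.9 = 26.8 MPa (compressive).
Compare to σ_y = 42.2 MPa: σ < σ_y, so it does not yield.

does not yield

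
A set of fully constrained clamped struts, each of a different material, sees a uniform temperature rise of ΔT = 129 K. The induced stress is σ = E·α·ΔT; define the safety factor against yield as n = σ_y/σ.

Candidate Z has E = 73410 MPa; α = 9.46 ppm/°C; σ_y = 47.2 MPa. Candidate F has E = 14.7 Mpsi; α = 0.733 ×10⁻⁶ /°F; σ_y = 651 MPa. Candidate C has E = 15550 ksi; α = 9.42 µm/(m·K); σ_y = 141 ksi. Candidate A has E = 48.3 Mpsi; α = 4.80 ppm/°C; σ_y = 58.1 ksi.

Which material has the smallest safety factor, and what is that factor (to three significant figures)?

In consistent units (E in GPa, α in ×10⁻⁶/K, σ_y in MPa):
  candidate Z: E = 73.41, α = 9.46, σ_y = 47.20 → σ = 89.6 MPa, n = 0.527
  candidate F: E = 101.4, α = 1.32, σ_y = 651.0 → σ = 17.3 MPa, n = 37.7
  candidate C: E = 107.2, α = 9.42, σ_y = 972.2 → σ = 130 MPa, n = 7.46
  candidate A: E = 333.0, α = 4.80, σ_y = 400.6 → σ = 206 MPa, n = 1.94
The minimum is candidate Z at n = 0.527.

candidate Z, n = 0.527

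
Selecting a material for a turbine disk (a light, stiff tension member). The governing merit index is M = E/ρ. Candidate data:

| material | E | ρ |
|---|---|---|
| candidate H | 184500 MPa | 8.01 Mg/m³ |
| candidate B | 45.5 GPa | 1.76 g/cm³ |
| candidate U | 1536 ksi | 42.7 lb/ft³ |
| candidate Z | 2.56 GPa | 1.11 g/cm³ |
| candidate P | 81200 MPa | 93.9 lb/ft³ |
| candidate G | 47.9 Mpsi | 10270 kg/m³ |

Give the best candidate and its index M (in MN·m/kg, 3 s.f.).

Putting every candidate on a common basis:
  candidate H: E = 184.5 GPa, ρ = 8010 kg/m³
  candidate B: E = 45.50 GPa, ρ = 1760 kg/m³
  candidate U: E = 10.59 GPa, ρ = 684.0 kg/m³
  candidate Z: E = 2.560 GPa, ρ = 1110 kg/m³
  candidate P: E = 81.20 GPa, ρ = 1504 kg/m³
  candidate G: E = 330.3 GPa, ρ = 10270 kg/m³
  candidate P: M = 54.0 MN·m/kg
  candidate G: M = 32.2 MN·m/kg
  candidate B: M = 25.9 MN·m/kg
  candidate H: M = 23.0 MN·m/kg
  candidate U: M = 15.5 MN·m/kg
  candidate Z: M = 2.31 MN·m/kg
The maximum is for candidate P.

candidate P, M = 54.0 MN·m/kg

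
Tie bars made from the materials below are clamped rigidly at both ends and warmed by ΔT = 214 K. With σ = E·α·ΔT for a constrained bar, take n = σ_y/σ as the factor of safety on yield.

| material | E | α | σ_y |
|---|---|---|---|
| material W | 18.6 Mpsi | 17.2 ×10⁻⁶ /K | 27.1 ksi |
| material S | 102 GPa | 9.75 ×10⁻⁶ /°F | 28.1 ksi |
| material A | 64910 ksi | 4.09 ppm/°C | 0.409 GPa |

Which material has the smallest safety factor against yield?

material W

In consistent units (E in GPa, α in ×10⁻⁶/K, σ_y in MPa):
  material W: E = 128.2, α = 17.2, σ_y = 186.8 → σ = 472 MPa, n = 0.396
  material S: E = 102.0, α = 17.6, σ_y = 193.7 → σ = 383 MPa, n = 0.506
  material A: E = 447.5, α = 4.09, σ_y = 409.0 → σ = 392 MPa, n = 1.04
Material W has the lowest safety factor, n = 0.396.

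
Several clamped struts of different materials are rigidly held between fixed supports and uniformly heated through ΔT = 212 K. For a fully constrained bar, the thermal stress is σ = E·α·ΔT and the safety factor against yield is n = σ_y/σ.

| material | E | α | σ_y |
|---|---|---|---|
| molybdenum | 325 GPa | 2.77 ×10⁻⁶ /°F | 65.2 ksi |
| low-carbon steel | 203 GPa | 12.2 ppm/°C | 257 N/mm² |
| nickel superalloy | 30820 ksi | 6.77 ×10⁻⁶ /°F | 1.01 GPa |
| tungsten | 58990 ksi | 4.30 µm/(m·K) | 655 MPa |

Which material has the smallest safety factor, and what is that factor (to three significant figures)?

low-carbon steel, n = 0.489

With everything in SI (GPa, ×10⁻⁶/K, MPa):
  molybdenum: E = 325.0, α = 4.99, σ_y = 449.5 → σ = 344 MPa, n = 1.31
  low-carbon steel: E = 203.0, α = 12.2, σ_y = 257.0 → σ = 525 MPa, n = 0.489
  nickel superalloy: E = 212.5, α = 12.2, σ_y = 1010 → σ = 549 MPa, n = 1.84
  tungsten: E = 406.7, α = 4.30, σ_y = 655.0 → σ = 371 MPa, n = 1.77
Smallest n: low-carbon steel with n = 0.489.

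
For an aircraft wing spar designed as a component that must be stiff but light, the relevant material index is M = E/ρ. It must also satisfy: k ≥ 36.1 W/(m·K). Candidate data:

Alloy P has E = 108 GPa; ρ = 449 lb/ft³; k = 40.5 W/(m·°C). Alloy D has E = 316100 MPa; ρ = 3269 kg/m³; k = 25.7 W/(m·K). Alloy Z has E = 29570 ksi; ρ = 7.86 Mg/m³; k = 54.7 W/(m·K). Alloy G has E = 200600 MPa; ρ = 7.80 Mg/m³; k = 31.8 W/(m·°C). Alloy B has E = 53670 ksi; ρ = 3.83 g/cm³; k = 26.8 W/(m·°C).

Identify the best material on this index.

Screen on constraints: k ≥ 36.1 W/(m·K). Survivors: alloy P, alloy Z.
After converting to SI:
  alloy P: E = 108.0 GPa, ρ = 7192 kg/m³
  alloy Z: E = 203.9 GPa, ρ = 7860 kg/m³
  alloy Z: M = 25.9 MN·m/kg
  alloy P: M = 15.0 MN·m/kg
Alloy Z has the largest M.

alloy Z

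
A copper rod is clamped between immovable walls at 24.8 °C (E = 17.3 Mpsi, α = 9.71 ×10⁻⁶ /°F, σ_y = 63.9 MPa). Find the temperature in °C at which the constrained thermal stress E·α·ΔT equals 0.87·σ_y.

E = 17.3 Mpsi = 119.3 GPa.
α = 9.71×10⁻⁶/°F × 9/5 = 17.5×10⁻⁶/K.
E·α·ΔT = 55.59 MPa ⇒ ΔT = 55.59 / (119.3×10³ × 17.5×10⁻⁶) = 26.67 K.
T = 24.8 + 26.67 = 51.47 °C.

51.5 °C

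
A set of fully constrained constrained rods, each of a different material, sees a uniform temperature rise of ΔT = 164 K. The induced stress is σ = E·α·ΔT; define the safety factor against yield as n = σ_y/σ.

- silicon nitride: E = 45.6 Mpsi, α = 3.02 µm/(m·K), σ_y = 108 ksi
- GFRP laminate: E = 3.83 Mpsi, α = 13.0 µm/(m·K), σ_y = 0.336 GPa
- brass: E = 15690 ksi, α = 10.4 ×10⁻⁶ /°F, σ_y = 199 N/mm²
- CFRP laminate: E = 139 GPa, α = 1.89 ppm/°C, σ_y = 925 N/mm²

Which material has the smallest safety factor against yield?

In consistent units (E in GPa, α in ×10⁻⁶/K, σ_y in MPa):
  silicon nitride: E = 314.4, α = 3.02, σ_y = 744.6 → σ = 156 MPa, n = 4.78
  GFRP laminate: E = 26.41, α = 13.0, σ_y = 336.0 → σ = 56.3 MPa, n = 5.97
  brass: E = 108.2, α = 18.7, σ_y = 199.0 → σ = 332 MPa, n = 0.599
  CFRP laminate: E = 139.0, α = 1.89, σ_y = 925.0 → σ = 43.1 MPa, n = 21.5
Smallest n: brass with n = 0.599.

brass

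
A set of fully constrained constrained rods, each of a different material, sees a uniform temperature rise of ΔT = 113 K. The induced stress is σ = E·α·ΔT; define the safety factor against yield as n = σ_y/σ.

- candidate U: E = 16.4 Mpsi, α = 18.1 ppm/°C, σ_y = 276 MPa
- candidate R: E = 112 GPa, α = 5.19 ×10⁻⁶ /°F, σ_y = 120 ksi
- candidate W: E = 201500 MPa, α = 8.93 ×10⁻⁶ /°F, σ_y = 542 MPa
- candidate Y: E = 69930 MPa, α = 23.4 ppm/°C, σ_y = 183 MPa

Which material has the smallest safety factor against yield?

Per material, after unit conversion:
  candidate U: E = 113.1, α = 18.1, σ_y = 276.0 → σ = 231 MPa, n = 1.19
  candidate R: E = 112.0, α = 9.34, σ_y = 827.4 → σ = 118 MPa, n = 7.00
  candidate W: E = 201.5, α = 16.1, σ_y = 542.0 → σ = 366 MPa, n = 1.48
  candidate Y: E = 69.93, α = 23.4, σ_y = 183.0 → σ = 185 MPa, n = 0.990
Smallest n: candidate Y with n = 0.990.

candidate Y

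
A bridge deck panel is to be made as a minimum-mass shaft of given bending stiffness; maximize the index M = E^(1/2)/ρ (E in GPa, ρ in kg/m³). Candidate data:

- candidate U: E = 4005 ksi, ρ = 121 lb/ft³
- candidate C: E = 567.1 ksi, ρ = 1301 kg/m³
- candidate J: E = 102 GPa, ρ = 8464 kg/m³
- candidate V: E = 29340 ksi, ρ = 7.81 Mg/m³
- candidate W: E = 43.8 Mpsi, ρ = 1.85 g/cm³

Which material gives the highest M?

candidate W

After converting to SI:
  candidate U: E = 27.61 GPa, ρ = 1938 kg/m³
  candidate C: E = 3.910 GPa, ρ = 1301 kg/m³
  candidate J: E = 102.0 GPa, ρ = 8464 kg/m³
  candidate V: E = 202.3 GPa, ρ = 7810 kg/m³
  candidate W: E = 302.0 GPa, ρ = 1850 kg/m³
  candidate W: M = 9.39×10⁻³
  candidate U: M = 2.71×10⁻³
  candidate V: M = 1.82×10⁻³
  candidate C: M = 1.52×10⁻³
  candidate J: M = 1.19×10⁻³
The maximum is for candidate W.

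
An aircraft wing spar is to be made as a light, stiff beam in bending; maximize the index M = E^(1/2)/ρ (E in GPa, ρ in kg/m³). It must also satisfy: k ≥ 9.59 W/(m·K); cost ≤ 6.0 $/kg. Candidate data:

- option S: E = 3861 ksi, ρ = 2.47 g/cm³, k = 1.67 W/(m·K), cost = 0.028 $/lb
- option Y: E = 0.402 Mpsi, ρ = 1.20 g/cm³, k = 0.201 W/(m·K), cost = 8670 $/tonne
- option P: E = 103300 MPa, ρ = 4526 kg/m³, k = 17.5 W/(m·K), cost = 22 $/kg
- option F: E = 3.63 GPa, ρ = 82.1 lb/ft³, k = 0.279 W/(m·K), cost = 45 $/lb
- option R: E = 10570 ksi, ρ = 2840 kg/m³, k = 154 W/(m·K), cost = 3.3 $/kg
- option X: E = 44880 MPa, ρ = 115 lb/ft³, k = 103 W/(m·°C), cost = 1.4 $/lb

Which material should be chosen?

option X

Screen on constraints: k ≥ 9.59 W/(m·K); cost ≤ 6.0 $/kg. Survivors: option R, option X.
In SI units:
  option R: E = 72.88 GPa, ρ = 2840 kg/m³
  option X: E = 44.88 GPa, ρ = 1842 kg/m³
  option X: M = 3.64×10⁻³
  option R: M = 3.01×10⁻³
Highest index: option X.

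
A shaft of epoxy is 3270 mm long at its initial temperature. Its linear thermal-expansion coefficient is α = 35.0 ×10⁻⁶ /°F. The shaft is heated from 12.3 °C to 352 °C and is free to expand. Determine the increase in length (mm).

70.0 mm

Convert α: 35.0×10⁻⁶/°F × (9/5) = 63.0×10⁻⁶/K.
ΔT = 352 − 12.3 = 339.7 K.
ΔL = α·L₀·ΔT = 63.0×10⁻⁶ × 3270 mm × 339.7 K = 70.0 mm.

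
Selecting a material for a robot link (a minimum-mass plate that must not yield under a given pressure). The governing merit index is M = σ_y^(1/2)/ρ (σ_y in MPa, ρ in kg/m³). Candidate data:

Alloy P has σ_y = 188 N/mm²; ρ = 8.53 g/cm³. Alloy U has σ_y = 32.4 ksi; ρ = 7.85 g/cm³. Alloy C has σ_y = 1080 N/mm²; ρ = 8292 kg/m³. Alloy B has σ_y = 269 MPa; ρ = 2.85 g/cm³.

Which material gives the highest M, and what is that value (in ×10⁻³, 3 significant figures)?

In SI units:
  alloy P: σ_y = 188.0 MPa, ρ = 8530 kg/m³
  alloy U: σ_y = 223.4 MPa, ρ = 7850 kg/m³
  alloy C: σ_y = 1080 MPa, ρ = 8292 kg/m³
  alloy B: σ_y = 269.0 MPa, ρ = 2850 kg/m³
  alloy B: M = 5.75×10⁻³
  alloy C: M = 3.96×10⁻³
  alloy U: M = 1.90×10⁻³
  alloy P: M = 1.61×10⁻³
The maximum is for alloy B.

alloy B, M = 5.75×10⁻³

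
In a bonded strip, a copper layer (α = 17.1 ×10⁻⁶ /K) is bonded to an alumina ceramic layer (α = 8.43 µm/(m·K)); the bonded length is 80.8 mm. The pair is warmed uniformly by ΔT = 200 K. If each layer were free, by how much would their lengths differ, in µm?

Δα = |17.1 − 8.43|×10⁻⁶/K = 8.67×10⁻⁶/K.
ΔL_mismatch = Δα·L·ΔT = 8.67×10⁻⁶ × 80.8 mm × 200.0 K = 140 µm.

140 µm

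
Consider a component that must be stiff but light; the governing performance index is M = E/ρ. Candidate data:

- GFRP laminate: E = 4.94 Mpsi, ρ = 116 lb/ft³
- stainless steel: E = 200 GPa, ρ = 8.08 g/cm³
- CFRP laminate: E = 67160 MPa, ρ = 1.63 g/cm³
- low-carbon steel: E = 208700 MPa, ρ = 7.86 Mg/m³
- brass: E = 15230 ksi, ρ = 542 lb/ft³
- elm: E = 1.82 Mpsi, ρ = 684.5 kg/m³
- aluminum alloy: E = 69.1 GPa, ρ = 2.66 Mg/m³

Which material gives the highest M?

CFRP laminate

Convert each candidate to consistent units, then evaluate M:
  GFRP laminate: E = 34.06 GPa, ρ = 1858 kg/m³
  stainless steel: E = 200.0 GPa, ρ = 8080 kg/m³
  CFRP laminate: E = 67.16 GPa, ρ = 1630 kg/m³
  low-carbon steel: E = 208.7 GPa, ρ = 7860 kg/m³
  brass: E = 105.0 GPa, ρ = 8682 kg/m³
  elm: E = 12.55 GPa, ρ = 684.5 kg/m³
  aluminum alloy: E = 69.10 GPa, ρ = 2660 kg/m³
  CFRP laminate: M = 41.2 MN·m/kg
  low-carbon steel: M = 26.6 MN·m/kg
  aluminum alloy: M = 26.0 MN·m/kg
  stainless steel: M = 24.8 MN·m/kg
  elm: M = 18.3 MN·m/kg
  GFRP laminate: M = 18.3 MN·m/kg
  brass: M = 12.1 MN·m/kg
CFRP laminate ranks first.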